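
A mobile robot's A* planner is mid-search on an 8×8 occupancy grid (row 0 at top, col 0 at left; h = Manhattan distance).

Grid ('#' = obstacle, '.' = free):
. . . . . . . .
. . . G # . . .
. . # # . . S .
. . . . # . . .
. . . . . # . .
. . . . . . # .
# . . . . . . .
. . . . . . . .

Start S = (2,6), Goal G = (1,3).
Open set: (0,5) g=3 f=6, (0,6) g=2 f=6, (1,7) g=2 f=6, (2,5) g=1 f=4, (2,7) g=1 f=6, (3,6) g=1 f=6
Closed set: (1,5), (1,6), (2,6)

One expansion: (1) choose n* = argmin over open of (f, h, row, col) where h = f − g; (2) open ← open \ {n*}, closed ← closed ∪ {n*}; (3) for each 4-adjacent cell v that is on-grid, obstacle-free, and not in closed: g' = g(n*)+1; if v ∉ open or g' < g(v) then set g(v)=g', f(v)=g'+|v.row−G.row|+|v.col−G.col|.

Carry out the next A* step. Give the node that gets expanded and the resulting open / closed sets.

expanded=(2,5); open=[(0,5) g=3 f=6, (0,6) g=2 f=6, (1,7) g=2 f=6, (2,4) g=2 f=4, (2,7) g=1 f=6, (3,5) g=2 f=6, (3,6) g=1 f=6]; closed=[(1,5), (1,6), (2,5), (2,6)]

step 1: expand (2,5) (f=4, h=3) → closed; open now [(0,5) g=3 f=6, (0,6) g=2 f=6, (1,7) g=2 f=6, (2,4) g=2 f=4, (2,7) g=1 f=6, (3,5) g=2 f=6, (3,6) g=1 f=6]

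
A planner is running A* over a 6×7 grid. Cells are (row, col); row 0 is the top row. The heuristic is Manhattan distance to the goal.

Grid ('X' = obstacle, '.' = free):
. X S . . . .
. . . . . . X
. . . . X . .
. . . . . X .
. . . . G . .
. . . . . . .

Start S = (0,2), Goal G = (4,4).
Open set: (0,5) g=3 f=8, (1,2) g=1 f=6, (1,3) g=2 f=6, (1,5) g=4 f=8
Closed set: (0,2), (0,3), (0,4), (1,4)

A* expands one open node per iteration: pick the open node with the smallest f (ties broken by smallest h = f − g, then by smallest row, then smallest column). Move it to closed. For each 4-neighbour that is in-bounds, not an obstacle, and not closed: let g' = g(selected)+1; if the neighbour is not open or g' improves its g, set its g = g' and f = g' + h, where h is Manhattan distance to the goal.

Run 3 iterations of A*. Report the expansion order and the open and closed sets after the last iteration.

order=[(1,3) → (2,3) → (3,3)]; open=[(0,5) g=3 f=8, (1,2) g=1 f=6, (1,5) g=4 f=8, (2,2) g=4 f=8, (3,2) g=5 f=8, (3,4) g=5 f=6, (4,3) g=5 f=6]; closed=[(0,2), (0,3), (0,4), (1,3), (1,4), (2,3), (3,3)]

step 1: expand (1,3) (f=6, h=4) → closed; open now [(0,5) g=3 f=8, (1,2) g=1 f=6, (1,5) g=4 f=8, (2,3) g=3 f=6]
step 2: expand (2,3) (f=6, h=3) → closed; open now [(0,5) g=3 f=8, (1,2) g=1 f=6, (1,5) g=4 f=8, (2,2) g=4 f=8, (3,3) g=4 f=6]
step 3: expand (3,3) (f=6, h=2) → closed; open now [(0,5) g=3 f=8, (1,2) g=1 f=6, (1,5) g=4 f=8, (2,2) g=4 f=8, (3,2) g=5 f=8, (3,4) g=5 f=6, (4,3) g=5 f=6]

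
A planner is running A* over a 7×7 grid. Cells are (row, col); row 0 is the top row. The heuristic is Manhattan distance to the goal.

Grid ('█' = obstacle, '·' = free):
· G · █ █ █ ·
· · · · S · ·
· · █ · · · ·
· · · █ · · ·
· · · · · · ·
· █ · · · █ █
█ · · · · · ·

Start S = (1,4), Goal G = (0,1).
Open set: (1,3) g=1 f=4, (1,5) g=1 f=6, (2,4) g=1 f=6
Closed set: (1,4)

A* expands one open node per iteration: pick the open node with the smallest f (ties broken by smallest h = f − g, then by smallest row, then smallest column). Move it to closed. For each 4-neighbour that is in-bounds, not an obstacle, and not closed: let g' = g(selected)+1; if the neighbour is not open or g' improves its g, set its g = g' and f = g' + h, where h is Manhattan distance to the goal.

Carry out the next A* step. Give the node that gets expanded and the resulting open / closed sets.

expanded=(1,3); open=[(1,2) g=2 f=4, (1,5) g=1 f=6, (2,3) g=2 f=6, (2,4) g=1 f=6]; closed=[(1,3), (1,4)]

step 1: expand (1,3) (f=4, h=3) → closed; open now [(1,2) g=2 f=4, (1,5) g=1 f=6, (2,3) g=2 f=6, (2,4) g=1 f=6]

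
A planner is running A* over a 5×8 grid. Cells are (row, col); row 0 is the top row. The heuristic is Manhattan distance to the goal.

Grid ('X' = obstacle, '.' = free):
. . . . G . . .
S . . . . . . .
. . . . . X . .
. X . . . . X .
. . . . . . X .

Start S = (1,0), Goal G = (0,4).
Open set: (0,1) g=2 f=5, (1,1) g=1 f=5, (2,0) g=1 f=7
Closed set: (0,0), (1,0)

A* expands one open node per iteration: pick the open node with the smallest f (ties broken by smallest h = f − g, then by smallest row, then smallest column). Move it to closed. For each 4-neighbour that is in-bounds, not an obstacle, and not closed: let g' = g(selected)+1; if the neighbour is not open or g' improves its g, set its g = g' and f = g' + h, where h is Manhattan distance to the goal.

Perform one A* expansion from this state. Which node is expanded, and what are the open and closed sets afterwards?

expanded=(0,1); open=[(0,2) g=3 f=5, (1,1) g=1 f=5, (2,0) g=1 f=7]; closed=[(0,0), (0,1), (1,0)]

step 1: expand (0,1) (f=5, h=3) → closed; open now [(0,2) g=3 f=5, (1,1) g=1 f=5, (2,0) g=1 f=7]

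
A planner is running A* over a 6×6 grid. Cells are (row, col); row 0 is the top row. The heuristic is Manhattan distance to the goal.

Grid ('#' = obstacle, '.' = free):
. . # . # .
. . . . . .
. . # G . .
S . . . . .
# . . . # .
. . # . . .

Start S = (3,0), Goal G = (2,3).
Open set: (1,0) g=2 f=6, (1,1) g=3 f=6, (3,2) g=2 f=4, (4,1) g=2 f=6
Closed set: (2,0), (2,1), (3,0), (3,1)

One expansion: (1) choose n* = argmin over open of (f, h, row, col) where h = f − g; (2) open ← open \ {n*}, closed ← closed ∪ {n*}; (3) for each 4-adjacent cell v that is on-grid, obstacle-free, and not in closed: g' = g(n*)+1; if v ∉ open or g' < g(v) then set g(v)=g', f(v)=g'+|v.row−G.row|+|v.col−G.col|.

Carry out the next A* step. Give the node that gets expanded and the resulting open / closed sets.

step 1: expand (3,2) (f=4, h=2) → closed; open now [(1,0) g=2 f=6, (1,1) g=3 f=6, (3,3) g=3 f=4, (4,1) g=2 f=6, (4,2) g=3 f=6]

expanded=(3,2); open=[(1,0) g=2 f=6, (1,1) g=3 f=6, (3,3) g=3 f=4, (4,1) g=2 f=6, (4,2) g=3 f=6]; closed=[(2,0), (2,1), (3,0), (3,1), (3,2)]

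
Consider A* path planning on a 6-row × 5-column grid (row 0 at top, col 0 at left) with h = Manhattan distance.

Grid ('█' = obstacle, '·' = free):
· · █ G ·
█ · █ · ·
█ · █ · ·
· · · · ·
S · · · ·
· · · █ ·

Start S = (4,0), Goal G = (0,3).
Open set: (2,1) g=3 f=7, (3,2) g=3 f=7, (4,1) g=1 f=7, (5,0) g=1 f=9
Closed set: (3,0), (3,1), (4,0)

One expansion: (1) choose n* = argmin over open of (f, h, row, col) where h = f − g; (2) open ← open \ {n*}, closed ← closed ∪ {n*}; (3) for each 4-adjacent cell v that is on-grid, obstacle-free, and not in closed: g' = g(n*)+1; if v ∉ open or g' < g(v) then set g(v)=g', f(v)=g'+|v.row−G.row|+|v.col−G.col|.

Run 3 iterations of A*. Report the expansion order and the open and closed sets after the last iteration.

order=[(2,1) → (1,1) → (0,1)]; open=[(0,0) g=6 f=9, (3,2) g=3 f=7, (4,1) g=1 f=7, (5,0) g=1 f=9]; closed=[(0,1), (1,1), (2,1), (3,0), (3,1), (4,0)]

step 1: expand (2,1) (f=7, h=4) → closed; open now [(1,1) g=4 f=7, (3,2) g=3 f=7, (4,1) g=1 f=7, (5,0) g=1 f=9]
step 2: expand (1,1) (f=7, h=3) → closed; open now [(0,1) g=5 f=7, (3,2) g=3 f=7, (4,1) g=1 f=7, (5,0) g=1 f=9]
step 3: expand (0,1) (f=7, h=2) → closed; open now [(0,0) g=6 f=9, (3,2) g=3 f=7, (4,1) g=1 f=7, (5,0) g=1 f=9]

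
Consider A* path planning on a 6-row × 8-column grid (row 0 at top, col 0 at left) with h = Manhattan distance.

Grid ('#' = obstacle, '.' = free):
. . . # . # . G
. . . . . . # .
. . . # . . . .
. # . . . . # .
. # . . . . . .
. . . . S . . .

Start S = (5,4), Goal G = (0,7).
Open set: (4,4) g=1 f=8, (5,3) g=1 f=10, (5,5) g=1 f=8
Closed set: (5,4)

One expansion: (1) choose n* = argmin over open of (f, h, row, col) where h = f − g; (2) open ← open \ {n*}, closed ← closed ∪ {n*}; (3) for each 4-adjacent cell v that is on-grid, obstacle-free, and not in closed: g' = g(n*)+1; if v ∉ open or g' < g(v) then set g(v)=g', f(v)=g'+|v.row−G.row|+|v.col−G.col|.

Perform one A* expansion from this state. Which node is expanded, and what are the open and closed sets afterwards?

expanded=(4,4); open=[(3,4) g=2 f=8, (4,3) g=2 f=10, (4,5) g=2 f=8, (5,3) g=1 f=10, (5,5) g=1 f=8]; closed=[(4,4), (5,4)]

step 1: expand (4,4) (f=8, h=7) → closed; open now [(3,4) g=2 f=8, (4,3) g=2 f=10, (4,5) g=2 f=8, (5,3) g=1 f=10, (5,5) g=1 f=8]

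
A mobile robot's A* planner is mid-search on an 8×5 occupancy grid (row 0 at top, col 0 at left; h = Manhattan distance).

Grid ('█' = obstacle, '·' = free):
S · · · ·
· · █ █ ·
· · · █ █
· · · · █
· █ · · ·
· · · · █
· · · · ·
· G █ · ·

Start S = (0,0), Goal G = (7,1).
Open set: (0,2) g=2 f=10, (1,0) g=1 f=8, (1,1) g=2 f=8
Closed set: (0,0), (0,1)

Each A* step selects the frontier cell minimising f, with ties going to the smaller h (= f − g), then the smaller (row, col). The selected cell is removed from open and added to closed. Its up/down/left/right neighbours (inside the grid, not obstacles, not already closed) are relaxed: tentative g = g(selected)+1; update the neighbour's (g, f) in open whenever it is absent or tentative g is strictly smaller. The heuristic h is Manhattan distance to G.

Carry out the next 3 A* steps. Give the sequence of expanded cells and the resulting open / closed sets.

step 1: expand (1,1) (f=8, h=6) → closed; open now [(0,2) g=2 f=10, (1,0) g=1 f=8, (2,1) g=3 f=8]
step 2: expand (2,1) (f=8, h=5) → closed; open now [(0,2) g=2 f=10, (1,0) g=1 f=8, (2,0) g=4 f=10, (2,2) g=4 f=10, (3,1) g=4 f=8]
step 3: expand (3,1) (f=8, h=4) → closed; open now [(0,2) g=2 f=10, (1,0) g=1 f=8, (2,0) g=4 f=10, (2,2) g=4 f=10, (3,0) g=5 f=10, (3,2) g=5 f=10]

order=[(1,1) → (2,1) → (3,1)]; open=[(0,2) g=2 f=10, (1,0) g=1 f=8, (2,0) g=4 f=10, (2,2) g=4 f=10, (3,0) g=5 f=10, (3,2) g=5 f=10]; closed=[(0,0), (0,1), (1,1), (2,1), (3,1)]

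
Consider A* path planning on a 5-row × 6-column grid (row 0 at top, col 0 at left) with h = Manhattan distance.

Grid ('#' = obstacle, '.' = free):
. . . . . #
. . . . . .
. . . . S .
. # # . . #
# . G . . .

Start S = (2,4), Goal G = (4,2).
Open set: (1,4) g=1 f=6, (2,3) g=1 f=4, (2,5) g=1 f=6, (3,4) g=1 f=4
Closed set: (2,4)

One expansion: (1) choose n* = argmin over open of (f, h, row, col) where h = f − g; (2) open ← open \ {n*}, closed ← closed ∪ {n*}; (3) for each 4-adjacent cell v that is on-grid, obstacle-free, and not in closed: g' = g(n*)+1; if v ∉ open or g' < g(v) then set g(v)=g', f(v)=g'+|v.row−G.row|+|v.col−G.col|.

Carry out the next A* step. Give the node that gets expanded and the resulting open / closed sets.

step 1: expand (2,3) (f=4, h=3) → closed; open now [(1,3) g=2 f=6, (1,4) g=1 f=6, (2,2) g=2 f=4, (2,5) g=1 f=6, (3,3) g=2 f=4, (3,4) g=1 f=4]

expanded=(2,3); open=[(1,3) g=2 f=6, (1,4) g=1 f=6, (2,2) g=2 f=4, (2,5) g=1 f=6, (3,3) g=2 f=4, (3,4) g=1 f=4]; closed=[(2,3), (2,4)]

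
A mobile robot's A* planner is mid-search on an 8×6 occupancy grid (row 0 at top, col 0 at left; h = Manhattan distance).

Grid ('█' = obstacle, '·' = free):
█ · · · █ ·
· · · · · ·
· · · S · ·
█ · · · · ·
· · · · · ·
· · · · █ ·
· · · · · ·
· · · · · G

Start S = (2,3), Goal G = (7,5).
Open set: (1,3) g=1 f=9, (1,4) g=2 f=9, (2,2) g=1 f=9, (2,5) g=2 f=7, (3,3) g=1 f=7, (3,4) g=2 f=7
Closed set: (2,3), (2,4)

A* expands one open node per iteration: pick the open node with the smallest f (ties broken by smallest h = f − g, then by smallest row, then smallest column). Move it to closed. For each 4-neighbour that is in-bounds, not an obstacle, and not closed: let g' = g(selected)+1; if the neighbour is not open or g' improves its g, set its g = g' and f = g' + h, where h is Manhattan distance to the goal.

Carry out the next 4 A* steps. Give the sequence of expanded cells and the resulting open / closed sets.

step 1: expand (2,5) (f=7, h=5) → closed; open now [(1,3) g=1 f=9, (1,4) g=2 f=9, (1,5) g=3 f=9, (2,2) g=1 f=9, (3,3) g=1 f=7, (3,4) g=2 f=7, (3,5) g=3 f=7]
step 2: expand (3,5) (f=7, h=4) → closed; open now [(1,3) g=1 f=9, (1,4) g=2 f=9, (1,5) g=3 f=9, (2,2) g=1 f=9, (3,3) g=1 f=7, (3,4) g=2 f=7, (4,5) g=4 f=7]
step 3: expand (4,5) (f=7, h=3) → closed; open now [(1,3) g=1 f=9, (1,4) g=2 f=9, (1,5) g=3 f=9, (2,2) g=1 f=9, (3,3) g=1 f=7, (3,4) g=2 f=7, (4,4) g=5 f=9, (5,5) g=5 f=7]
step 4: expand (5,5) (f=7, h=2) → closed; open now [(1,3) g=1 f=9, (1,4) g=2 f=9, (1,5) g=3 f=9, (2,2) g=1 f=9, (3,3) g=1 f=7, (3,4) g=2 f=7, (4,4) g=5 f=9, (6,5) g=6 f=7]

order=[(2,5) → (3,5) → (4,5) → (5,5)]; open=[(1,3) g=1 f=9, (1,4) g=2 f=9, (1,5) g=3 f=9, (2,2) g=1 f=9, (3,3) g=1 f=7, (3,4) g=2 f=7, (4,4) g=5 f=9, (6,5) g=6 f=7]; closed=[(2,3), (2,4), (2,5), (3,5), (4,5), (5,5)]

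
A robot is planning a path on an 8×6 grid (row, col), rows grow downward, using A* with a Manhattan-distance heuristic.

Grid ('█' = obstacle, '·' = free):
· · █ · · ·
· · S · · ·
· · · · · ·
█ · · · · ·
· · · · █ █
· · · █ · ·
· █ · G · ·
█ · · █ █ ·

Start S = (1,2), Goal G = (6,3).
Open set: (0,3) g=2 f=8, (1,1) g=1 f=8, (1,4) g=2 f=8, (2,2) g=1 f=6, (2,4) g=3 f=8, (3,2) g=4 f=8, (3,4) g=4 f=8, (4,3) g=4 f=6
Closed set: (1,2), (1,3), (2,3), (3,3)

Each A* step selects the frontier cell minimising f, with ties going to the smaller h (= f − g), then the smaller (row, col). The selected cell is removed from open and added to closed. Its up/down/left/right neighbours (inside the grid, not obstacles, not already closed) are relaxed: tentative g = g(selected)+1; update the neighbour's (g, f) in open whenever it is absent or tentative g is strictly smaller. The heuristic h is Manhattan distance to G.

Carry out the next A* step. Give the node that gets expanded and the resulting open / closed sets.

expanded=(4,3); open=[(0,3) g=2 f=8, (1,1) g=1 f=8, (1,4) g=2 f=8, (2,2) g=1 f=6, (2,4) g=3 f=8, (3,2) g=4 f=8, (3,4) g=4 f=8, (4,2) g=5 f=8]; closed=[(1,2), (1,3), (2,3), (3,3), (4,3)]

step 1: expand (4,3) (f=6, h=2) → closed; open now [(0,3) g=2 f=8, (1,1) g=1 f=8, (1,4) g=2 f=8, (2,2) g=1 f=6, (2,4) g=3 f=8, (3,2) g=4 f=8, (3,4) g=4 f=8, (4,2) g=5 f=8]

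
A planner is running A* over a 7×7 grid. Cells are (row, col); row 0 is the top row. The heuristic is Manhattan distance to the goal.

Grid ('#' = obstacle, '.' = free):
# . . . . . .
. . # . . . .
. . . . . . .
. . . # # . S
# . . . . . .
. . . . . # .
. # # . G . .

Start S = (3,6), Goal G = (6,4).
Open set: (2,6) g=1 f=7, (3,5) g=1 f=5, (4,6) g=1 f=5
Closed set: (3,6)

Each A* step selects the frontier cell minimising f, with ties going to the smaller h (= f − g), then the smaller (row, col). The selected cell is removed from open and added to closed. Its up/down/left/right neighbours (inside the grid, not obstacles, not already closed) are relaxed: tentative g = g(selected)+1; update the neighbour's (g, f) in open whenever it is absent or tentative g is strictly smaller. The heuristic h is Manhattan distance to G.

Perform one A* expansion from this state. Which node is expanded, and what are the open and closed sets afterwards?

expanded=(3,5); open=[(2,5) g=2 f=7, (2,6) g=1 f=7, (4,5) g=2 f=5, (4,6) g=1 f=5]; closed=[(3,5), (3,6)]

step 1: expand (3,5) (f=5, h=4) → closed; open now [(2,5) g=2 f=7, (2,6) g=1 f=7, (4,5) g=2 f=5, (4,6) g=1 f=5]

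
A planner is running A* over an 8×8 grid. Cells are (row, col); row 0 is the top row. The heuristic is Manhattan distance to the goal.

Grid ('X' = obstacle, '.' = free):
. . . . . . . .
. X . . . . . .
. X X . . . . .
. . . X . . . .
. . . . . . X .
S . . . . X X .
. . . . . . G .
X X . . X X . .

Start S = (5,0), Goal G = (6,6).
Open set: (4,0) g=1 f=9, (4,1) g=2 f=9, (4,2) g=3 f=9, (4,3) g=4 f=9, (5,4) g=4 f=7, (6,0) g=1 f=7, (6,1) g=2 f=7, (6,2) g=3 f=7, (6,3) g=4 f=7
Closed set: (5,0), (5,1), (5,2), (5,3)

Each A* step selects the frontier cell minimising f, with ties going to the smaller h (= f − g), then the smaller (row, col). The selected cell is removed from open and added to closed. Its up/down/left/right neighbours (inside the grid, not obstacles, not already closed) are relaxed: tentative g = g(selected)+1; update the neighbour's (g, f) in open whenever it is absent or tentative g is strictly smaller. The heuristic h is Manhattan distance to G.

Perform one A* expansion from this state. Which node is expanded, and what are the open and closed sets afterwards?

step 1: expand (5,4) (f=7, h=3) → closed; open now [(4,0) g=1 f=9, (4,1) g=2 f=9, (4,2) g=3 f=9, (4,3) g=4 f=9, (4,4) g=5 f=9, (6,0) g=1 f=7, (6,1) g=2 f=7, (6,2) g=3 f=7, (6,3) g=4 f=7, (6,4) g=5 f=7]

expanded=(5,4); open=[(4,0) g=1 f=9, (4,1) g=2 f=9, (4,2) g=3 f=9, (4,3) g=4 f=9, (4,4) g=5 f=9, (6,0) g=1 f=7, (6,1) g=2 f=7, (6,2) g=3 f=7, (6,3) g=4 f=7, (6,4) g=5 f=7]; closed=[(5,0), (5,1), (5,2), (5,3), (5,4)]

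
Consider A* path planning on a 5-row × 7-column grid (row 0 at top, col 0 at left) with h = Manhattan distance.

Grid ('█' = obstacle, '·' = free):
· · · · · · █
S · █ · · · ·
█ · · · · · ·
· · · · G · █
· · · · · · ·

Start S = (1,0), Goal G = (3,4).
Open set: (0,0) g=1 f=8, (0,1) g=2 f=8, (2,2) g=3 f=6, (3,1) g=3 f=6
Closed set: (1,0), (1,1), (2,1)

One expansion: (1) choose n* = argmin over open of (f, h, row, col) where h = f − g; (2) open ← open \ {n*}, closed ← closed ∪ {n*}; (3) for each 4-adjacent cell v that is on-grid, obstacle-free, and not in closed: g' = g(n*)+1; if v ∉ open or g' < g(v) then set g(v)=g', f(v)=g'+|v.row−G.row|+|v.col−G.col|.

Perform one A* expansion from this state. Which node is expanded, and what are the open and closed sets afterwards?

expanded=(2,2); open=[(0,0) g=1 f=8, (0,1) g=2 f=8, (2,3) g=4 f=6, (3,1) g=3 f=6, (3,2) g=4 f=6]; closed=[(1,0), (1,1), (2,1), (2,2)]

step 1: expand (2,2) (f=6, h=3) → closed; open now [(0,0) g=1 f=8, (0,1) g=2 f=8, (2,3) g=4 f=6, (3,1) g=3 f=6, (3,2) g=4 f=6]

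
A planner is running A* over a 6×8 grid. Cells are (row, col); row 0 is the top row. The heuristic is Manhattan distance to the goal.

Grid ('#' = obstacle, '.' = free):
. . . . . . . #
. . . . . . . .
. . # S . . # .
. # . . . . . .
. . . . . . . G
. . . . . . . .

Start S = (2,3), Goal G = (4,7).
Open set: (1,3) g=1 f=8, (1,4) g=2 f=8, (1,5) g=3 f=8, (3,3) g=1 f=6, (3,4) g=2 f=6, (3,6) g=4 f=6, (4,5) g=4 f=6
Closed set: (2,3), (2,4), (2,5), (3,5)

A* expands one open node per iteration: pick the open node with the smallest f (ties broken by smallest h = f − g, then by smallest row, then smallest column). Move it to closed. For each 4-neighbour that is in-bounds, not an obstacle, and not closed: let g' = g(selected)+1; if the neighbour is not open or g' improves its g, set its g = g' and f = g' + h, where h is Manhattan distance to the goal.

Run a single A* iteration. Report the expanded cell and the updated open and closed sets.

expanded=(3,6); open=[(1,3) g=1 f=8, (1,4) g=2 f=8, (1,5) g=3 f=8, (3,3) g=1 f=6, (3,4) g=2 f=6, (3,7) g=5 f=6, (4,5) g=4 f=6, (4,6) g=5 f=6]; closed=[(2,3), (2,4), (2,5), (3,5), (3,6)]

step 1: expand (3,6) (f=6, h=2) → closed; open now [(1,3) g=1 f=8, (1,4) g=2 f=8, (1,5) g=3 f=8, (3,3) g=1 f=6, (3,4) g=2 f=6, (3,7) g=5 f=6, (4,5) g=4 f=6, (4,6) g=5 f=6]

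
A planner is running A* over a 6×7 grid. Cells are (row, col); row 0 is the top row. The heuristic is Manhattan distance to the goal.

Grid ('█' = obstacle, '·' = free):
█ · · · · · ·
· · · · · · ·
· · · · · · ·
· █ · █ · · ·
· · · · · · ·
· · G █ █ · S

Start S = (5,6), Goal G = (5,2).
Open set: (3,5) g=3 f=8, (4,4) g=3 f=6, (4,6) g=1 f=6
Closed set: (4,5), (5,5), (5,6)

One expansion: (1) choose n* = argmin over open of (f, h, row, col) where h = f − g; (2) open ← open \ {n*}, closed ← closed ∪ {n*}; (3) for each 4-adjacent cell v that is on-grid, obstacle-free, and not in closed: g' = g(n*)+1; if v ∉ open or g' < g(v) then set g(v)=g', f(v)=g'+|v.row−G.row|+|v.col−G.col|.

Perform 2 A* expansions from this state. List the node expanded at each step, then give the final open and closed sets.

step 1: expand (4,4) (f=6, h=3) → closed; open now [(3,4) g=4 f=8, (3,5) g=3 f=8, (4,3) g=4 f=6, (4,6) g=1 f=6]
step 2: expand (4,3) (f=6, h=2) → closed; open now [(3,4) g=4 f=8, (3,5) g=3 f=8, (4,2) g=5 f=6, (4,6) g=1 f=6]

order=[(4,4) → (4,3)]; open=[(3,4) g=4 f=8, (3,5) g=3 f=8, (4,2) g=5 f=6, (4,6) g=1 f=6]; closed=[(4,3), (4,4), (4,5), (5,5), (5,6)]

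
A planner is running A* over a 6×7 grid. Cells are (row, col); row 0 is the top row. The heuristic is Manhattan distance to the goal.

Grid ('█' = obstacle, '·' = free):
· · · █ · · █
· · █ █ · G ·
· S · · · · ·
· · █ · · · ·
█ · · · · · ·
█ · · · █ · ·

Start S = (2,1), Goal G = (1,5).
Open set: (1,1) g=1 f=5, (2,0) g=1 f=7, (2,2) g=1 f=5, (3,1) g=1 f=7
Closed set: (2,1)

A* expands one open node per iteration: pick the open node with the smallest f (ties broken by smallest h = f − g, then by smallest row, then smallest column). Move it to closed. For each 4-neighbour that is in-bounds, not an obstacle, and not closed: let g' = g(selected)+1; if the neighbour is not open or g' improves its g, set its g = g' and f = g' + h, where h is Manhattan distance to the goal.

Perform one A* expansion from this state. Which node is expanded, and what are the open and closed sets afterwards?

expanded=(1,1); open=[(0,1) g=2 f=7, (1,0) g=2 f=7, (2,0) g=1 f=7, (2,2) g=1 f=5, (3,1) g=1 f=7]; closed=[(1,1), (2,1)]

step 1: expand (1,1) (f=5, h=4) → closed; open now [(0,1) g=2 f=7, (1,0) g=2 f=7, (2,0) g=1 f=7, (2,2) g=1 f=5, (3,1) g=1 f=7]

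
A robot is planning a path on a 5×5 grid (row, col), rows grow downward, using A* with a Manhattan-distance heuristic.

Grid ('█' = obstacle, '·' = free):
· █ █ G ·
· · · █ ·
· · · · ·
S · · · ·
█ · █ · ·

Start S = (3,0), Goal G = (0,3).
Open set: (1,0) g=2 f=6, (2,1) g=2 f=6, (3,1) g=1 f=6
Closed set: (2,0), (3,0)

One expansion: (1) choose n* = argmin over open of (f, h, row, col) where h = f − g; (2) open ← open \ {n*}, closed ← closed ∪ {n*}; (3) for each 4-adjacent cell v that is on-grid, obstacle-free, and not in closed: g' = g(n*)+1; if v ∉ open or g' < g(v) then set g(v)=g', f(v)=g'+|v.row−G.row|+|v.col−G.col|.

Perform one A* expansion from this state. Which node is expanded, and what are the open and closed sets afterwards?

expanded=(1,0); open=[(0,0) g=3 f=6, (1,1) g=3 f=6, (2,1) g=2 f=6, (3,1) g=1 f=6]; closed=[(1,0), (2,0), (3,0)]

step 1: expand (1,0) (f=6, h=4) → closed; open now [(0,0) g=3 f=6, (1,1) g=3 f=6, (2,1) g=2 f=6, (3,1) g=1 f=6]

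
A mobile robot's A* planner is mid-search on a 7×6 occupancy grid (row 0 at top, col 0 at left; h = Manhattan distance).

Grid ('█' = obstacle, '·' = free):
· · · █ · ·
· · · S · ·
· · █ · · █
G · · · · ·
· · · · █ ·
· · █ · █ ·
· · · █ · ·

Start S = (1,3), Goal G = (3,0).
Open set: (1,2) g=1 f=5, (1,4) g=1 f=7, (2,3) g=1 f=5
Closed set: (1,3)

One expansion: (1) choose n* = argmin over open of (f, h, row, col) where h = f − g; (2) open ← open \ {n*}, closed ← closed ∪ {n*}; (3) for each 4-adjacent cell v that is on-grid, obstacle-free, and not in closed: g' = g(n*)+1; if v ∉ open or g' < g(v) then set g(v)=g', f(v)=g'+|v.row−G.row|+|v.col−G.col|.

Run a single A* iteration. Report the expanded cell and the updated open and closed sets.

expanded=(1,2); open=[(0,2) g=2 f=7, (1,1) g=2 f=5, (1,4) g=1 f=7, (2,3) g=1 f=5]; closed=[(1,2), (1,3)]

step 1: expand (1,2) (f=5, h=4) → closed; open now [(0,2) g=2 f=7, (1,1) g=2 f=5, (1,4) g=1 f=7, (2,3) g=1 f=5]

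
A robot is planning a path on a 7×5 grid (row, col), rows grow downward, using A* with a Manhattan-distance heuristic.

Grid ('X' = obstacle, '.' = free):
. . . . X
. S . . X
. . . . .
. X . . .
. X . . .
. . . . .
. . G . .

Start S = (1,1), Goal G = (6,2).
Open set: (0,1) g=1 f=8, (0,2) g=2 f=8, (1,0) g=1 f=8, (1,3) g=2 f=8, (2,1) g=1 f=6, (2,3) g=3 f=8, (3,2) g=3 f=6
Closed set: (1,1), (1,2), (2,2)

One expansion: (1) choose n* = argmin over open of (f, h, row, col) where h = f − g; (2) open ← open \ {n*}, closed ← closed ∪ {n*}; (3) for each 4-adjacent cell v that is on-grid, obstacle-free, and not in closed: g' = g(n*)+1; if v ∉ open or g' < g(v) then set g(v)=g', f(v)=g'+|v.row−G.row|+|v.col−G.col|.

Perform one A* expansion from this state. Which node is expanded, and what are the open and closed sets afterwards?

step 1: expand (3,2) (f=6, h=3) → closed; open now [(0,1) g=1 f=8, (0,2) g=2 f=8, (1,0) g=1 f=8, (1,3) g=2 f=8, (2,1) g=1 f=6, (2,3) g=3 f=8, (3,3) g=4 f=8, (4,2) g=4 f=6]

expanded=(3,2); open=[(0,1) g=1 f=8, (0,2) g=2 f=8, (1,0) g=1 f=8, (1,3) g=2 f=8, (2,1) g=1 f=6, (2,3) g=3 f=8, (3,3) g=4 f=8, (4,2) g=4 f=6]; closed=[(1,1), (1,2), (2,2), (3,2)]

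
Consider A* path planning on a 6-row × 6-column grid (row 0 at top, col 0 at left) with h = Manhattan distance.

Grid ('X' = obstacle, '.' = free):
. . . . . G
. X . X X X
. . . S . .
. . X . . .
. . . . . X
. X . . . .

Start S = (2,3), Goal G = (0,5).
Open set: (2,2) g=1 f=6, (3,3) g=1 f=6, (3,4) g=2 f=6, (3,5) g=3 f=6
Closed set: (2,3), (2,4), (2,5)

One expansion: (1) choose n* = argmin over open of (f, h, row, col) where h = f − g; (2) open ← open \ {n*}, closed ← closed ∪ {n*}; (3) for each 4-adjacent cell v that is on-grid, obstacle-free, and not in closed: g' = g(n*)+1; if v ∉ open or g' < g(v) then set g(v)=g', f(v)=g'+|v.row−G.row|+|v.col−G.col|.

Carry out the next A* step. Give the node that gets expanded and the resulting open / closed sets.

step 1: expand (3,5) (f=6, h=3) → closed; open now [(2,2) g=1 f=6, (3,3) g=1 f=6, (3,4) g=2 f=6]

expanded=(3,5); open=[(2,2) g=1 f=6, (3,3) g=1 f=6, (3,4) g=2 f=6]; closed=[(2,3), (2,4), (2,5), (3,5)]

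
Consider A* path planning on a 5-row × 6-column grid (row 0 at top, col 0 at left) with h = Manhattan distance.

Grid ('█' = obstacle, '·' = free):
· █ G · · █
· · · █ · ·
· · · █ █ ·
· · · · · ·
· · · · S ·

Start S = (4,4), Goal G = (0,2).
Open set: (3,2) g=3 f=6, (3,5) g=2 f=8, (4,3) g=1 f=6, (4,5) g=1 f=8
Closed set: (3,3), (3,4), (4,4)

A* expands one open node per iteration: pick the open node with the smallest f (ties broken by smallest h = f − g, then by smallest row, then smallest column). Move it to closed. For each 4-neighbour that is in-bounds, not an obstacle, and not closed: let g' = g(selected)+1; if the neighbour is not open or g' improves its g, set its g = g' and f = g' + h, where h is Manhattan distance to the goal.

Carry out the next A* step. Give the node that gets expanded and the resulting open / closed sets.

step 1: expand (3,2) (f=6, h=3) → closed; open now [(2,2) g=4 f=6, (3,1) g=4 f=8, (3,5) g=2 f=8, (4,2) g=4 f=8, (4,3) g=1 f=6, (4,5) g=1 f=8]

expanded=(3,2); open=[(2,2) g=4 f=6, (3,1) g=4 f=8, (3,5) g=2 f=8, (4,2) g=4 f=8, (4,3) g=1 f=6, (4,5) g=1 f=8]; closed=[(3,2), (3,3), (3,4), (4,4)]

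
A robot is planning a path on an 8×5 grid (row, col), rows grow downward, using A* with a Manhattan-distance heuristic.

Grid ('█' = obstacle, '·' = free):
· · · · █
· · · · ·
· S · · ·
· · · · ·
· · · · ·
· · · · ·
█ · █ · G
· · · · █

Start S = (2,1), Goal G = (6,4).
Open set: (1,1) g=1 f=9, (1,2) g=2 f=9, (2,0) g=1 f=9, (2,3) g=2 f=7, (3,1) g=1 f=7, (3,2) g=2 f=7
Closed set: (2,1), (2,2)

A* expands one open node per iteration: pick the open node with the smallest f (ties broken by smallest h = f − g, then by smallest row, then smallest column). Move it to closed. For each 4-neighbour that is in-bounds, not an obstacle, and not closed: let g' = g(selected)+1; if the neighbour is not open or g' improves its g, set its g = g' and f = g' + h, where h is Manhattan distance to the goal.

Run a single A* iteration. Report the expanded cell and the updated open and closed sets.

step 1: expand (2,3) (f=7, h=5) → closed; open now [(1,1) g=1 f=9, (1,2) g=2 f=9, (1,3) g=3 f=9, (2,0) g=1 f=9, (2,4) g=3 f=7, (3,1) g=1 f=7, (3,2) g=2 f=7, (3,3) g=3 f=7]

expanded=(2,3); open=[(1,1) g=1 f=9, (1,2) g=2 f=9, (1,3) g=3 f=9, (2,0) g=1 f=9, (2,4) g=3 f=7, (3,1) g=1 f=7, (3,2) g=2 f=7, (3,3) g=3 f=7]; closed=[(2,1), (2,2), (2,3)]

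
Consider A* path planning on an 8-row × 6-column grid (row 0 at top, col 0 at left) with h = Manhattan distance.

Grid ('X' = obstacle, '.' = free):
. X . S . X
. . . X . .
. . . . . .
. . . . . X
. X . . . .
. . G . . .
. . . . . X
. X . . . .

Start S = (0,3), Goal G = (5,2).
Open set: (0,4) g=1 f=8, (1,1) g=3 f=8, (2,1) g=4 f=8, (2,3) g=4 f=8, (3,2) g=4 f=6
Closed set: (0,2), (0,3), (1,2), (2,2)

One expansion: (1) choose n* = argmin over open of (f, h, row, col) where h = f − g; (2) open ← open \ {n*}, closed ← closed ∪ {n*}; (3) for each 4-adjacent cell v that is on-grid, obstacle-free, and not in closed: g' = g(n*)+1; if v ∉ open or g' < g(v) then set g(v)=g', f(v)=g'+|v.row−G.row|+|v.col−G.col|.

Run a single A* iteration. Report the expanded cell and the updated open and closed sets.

expanded=(3,2); open=[(0,4) g=1 f=8, (1,1) g=3 f=8, (2,1) g=4 f=8, (2,3) g=4 f=8, (3,1) g=5 f=8, (3,3) g=5 f=8, (4,2) g=5 f=6]; closed=[(0,2), (0,3), (1,2), (2,2), (3,2)]

step 1: expand (3,2) (f=6, h=2) → closed; open now [(0,4) g=1 f=8, (1,1) g=3 f=8, (2,1) g=4 f=8, (2,3) g=4 f=8, (3,1) g=5 f=8, (3,3) g=5 f=8, (4,2) g=5 f=6]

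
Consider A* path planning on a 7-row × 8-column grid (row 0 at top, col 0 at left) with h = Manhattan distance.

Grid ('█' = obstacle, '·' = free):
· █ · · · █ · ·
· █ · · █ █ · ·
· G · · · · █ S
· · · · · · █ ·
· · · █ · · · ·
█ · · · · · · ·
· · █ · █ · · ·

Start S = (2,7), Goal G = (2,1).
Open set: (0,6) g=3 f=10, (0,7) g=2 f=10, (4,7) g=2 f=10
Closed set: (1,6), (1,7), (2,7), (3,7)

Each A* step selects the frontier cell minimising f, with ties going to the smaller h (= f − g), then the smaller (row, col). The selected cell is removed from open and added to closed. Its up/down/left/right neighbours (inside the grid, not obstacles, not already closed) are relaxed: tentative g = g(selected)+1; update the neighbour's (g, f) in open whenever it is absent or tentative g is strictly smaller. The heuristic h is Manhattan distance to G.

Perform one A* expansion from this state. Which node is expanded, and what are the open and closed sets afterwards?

step 1: expand (0,6) (f=10, h=7) → closed; open now [(0,7) g=2 f=10, (4,7) g=2 f=10]

expanded=(0,6); open=[(0,7) g=2 f=10, (4,7) g=2 f=10]; closed=[(0,6), (1,6), (1,7), (2,7), (3,7)]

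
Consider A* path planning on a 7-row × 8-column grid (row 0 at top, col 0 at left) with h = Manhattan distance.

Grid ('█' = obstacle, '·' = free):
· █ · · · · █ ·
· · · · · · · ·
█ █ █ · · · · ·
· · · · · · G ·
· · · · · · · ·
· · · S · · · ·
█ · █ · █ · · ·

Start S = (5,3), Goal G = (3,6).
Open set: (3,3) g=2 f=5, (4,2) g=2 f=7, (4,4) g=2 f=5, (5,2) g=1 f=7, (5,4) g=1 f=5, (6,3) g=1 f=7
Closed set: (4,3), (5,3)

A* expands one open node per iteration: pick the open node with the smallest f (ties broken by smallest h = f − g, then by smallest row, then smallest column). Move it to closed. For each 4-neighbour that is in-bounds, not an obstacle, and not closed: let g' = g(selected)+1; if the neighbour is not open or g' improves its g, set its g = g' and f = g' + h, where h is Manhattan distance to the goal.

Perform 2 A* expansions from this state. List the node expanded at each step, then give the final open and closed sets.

step 1: expand (3,3) (f=5, h=3) → closed; open now [(2,3) g=3 f=7, (3,2) g=3 f=7, (3,4) g=3 f=5, (4,2) g=2 f=7, (4,4) g=2 f=5, (5,2) g=1 f=7, (5,4) g=1 f=5, (6,3) g=1 f=7]
step 2: expand (3,4) (f=5, h=2) → closed; open now [(2,3) g=3 f=7, (2,4) g=4 f=7, (3,2) g=3 f=7, (3,5) g=4 f=5, (4,2) g=2 f=7, (4,4) g=2 f=5, (5,2) g=1 f=7, (5,4) g=1 f=5, (6,3) g=1 f=7]

order=[(3,3) → (3,4)]; open=[(2,3) g=3 f=7, (2,4) g=4 f=7, (3,2) g=3 f=7, (3,5) g=4 f=5, (4,2) g=2 f=7, (4,4) g=2 f=5, (5,2) g=1 f=7, (5,4) g=1 f=5, (6,3) g=1 f=7]; closed=[(3,3), (3,4), (4,3), (5,3)]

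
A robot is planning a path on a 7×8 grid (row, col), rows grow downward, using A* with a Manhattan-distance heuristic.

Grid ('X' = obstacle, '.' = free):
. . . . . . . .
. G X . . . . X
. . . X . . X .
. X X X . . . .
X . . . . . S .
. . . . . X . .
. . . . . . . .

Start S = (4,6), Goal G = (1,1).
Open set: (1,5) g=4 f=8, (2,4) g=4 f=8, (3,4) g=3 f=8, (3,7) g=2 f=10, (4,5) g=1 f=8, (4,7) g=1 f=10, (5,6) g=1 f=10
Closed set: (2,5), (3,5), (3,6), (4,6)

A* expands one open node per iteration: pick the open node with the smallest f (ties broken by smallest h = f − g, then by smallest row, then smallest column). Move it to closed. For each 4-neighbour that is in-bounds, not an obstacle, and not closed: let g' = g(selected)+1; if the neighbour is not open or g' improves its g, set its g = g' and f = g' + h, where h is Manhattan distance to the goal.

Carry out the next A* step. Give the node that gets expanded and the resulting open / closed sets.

expanded=(1,5); open=[(0,5) g=5 f=10, (1,4) g=5 f=8, (1,6) g=5 f=10, (2,4) g=4 f=8, (3,4) g=3 f=8, (3,7) g=2 f=10, (4,5) g=1 f=8, (4,7) g=1 f=10, (5,6) g=1 f=10]; closed=[(1,5), (2,5), (3,5), (3,6), (4,6)]

step 1: expand (1,5) (f=8, h=4) → closed; open now [(0,5) g=5 f=10, (1,4) g=5 f=8, (1,6) g=5 f=10, (2,4) g=4 f=8, (3,4) g=3 f=8, (3,7) g=2 f=10, (4,5) g=1 f=8, (4,7) g=1 f=10, (5,6) g=1 f=10]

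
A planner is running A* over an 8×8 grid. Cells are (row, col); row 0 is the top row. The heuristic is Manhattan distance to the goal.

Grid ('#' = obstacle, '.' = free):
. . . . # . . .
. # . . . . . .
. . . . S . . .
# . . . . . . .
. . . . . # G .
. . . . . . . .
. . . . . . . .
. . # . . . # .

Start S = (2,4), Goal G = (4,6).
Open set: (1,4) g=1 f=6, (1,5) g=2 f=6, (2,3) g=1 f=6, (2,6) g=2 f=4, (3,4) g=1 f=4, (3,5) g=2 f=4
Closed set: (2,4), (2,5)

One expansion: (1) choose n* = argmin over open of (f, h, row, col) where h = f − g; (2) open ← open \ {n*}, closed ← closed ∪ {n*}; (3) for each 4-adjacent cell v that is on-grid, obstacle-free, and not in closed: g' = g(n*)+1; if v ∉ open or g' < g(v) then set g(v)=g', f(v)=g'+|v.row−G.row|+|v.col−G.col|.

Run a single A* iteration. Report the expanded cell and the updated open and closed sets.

expanded=(2,6); open=[(1,4) g=1 f=6, (1,5) g=2 f=6, (1,6) g=3 f=6, (2,3) g=1 f=6, (2,7) g=3 f=6, (3,4) g=1 f=4, (3,5) g=2 f=4, (3,6) g=3 f=4]; closed=[(2,4), (2,5), (2,6)]

step 1: expand (2,6) (f=4, h=2) → closed; open now [(1,4) g=1 f=6, (1,5) g=2 f=6, (1,6) g=3 f=6, (2,3) g=1 f=6, (2,7) g=3 f=6, (3,4) g=1 f=4, (3,5) g=2 f=4, (3,6) g=3 f=4]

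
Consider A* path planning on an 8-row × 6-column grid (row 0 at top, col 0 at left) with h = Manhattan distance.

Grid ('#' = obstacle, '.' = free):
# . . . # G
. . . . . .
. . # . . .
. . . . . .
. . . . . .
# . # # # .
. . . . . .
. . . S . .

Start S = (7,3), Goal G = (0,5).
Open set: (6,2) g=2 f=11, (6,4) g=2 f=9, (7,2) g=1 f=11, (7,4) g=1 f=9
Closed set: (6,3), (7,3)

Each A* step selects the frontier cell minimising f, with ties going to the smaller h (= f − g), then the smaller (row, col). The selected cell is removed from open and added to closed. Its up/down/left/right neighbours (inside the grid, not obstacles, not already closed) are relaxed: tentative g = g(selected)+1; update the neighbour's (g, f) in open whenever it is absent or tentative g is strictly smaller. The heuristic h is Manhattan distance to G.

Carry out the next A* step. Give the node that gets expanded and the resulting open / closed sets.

expanded=(6,4); open=[(6,2) g=2 f=11, (6,5) g=3 f=9, (7,2) g=1 f=11, (7,4) g=1 f=9]; closed=[(6,3), (6,4), (7,3)]

step 1: expand (6,4) (f=9, h=7) → closed; open now [(6,2) g=2 f=11, (6,5) g=3 f=9, (7,2) g=1 f=11, (7,4) g=1 f=9]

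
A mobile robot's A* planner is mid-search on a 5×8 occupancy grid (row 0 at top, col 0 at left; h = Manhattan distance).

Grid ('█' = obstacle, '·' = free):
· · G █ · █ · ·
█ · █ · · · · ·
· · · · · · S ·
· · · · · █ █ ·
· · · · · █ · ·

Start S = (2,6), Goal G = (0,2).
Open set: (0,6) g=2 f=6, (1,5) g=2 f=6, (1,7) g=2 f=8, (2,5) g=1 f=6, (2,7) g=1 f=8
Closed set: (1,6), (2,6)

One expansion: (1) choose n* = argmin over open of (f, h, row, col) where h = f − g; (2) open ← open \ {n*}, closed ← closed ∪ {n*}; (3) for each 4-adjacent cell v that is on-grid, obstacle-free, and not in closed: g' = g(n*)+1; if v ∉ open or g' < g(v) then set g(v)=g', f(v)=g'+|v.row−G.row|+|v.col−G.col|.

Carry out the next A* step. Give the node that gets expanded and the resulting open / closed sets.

expanded=(0,6); open=[(0,7) g=3 f=8, (1,5) g=2 f=6, (1,7) g=2 f=8, (2,5) g=1 f=6, (2,7) g=1 f=8]; closed=[(0,6), (1,6), (2,6)]

step 1: expand (0,6) (f=6, h=4) → closed; open now [(0,7) g=3 f=8, (1,5) g=2 f=6, (1,7) g=2 f=8, (2,5) g=1 f=6, (2,7) g=1 f=8]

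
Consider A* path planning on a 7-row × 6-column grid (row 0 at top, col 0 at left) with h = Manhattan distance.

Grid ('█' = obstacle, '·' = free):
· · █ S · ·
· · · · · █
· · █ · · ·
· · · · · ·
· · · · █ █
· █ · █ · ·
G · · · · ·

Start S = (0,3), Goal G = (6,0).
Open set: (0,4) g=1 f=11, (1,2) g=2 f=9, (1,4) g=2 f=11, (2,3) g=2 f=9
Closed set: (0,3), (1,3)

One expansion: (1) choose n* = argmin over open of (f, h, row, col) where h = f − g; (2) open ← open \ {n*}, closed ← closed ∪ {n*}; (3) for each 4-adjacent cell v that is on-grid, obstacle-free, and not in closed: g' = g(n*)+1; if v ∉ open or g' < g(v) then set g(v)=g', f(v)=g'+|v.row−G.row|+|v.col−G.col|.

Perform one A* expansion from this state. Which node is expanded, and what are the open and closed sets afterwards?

step 1: expand (1,2) (f=9, h=7) → closed; open now [(0,4) g=1 f=11, (1,1) g=3 f=9, (1,4) g=2 f=11, (2,3) g=2 f=9]

expanded=(1,2); open=[(0,4) g=1 f=11, (1,1) g=3 f=9, (1,4) g=2 f=11, (2,3) g=2 f=9]; closed=[(0,3), (1,2), (1,3)]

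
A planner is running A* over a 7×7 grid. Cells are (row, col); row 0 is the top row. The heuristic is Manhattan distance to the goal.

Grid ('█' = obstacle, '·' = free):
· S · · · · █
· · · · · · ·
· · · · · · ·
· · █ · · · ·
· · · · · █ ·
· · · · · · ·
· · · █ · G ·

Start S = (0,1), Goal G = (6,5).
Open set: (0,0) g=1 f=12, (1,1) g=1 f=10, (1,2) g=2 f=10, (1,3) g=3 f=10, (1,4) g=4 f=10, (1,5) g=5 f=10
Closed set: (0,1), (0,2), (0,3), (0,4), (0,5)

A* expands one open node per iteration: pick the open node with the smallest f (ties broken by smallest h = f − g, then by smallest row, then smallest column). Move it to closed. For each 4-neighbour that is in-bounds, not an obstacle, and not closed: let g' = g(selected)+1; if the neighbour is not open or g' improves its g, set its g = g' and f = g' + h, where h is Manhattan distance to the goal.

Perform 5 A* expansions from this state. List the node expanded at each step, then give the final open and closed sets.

step 1: expand (1,5) (f=10, h=5) → closed; open now [(0,0) g=1 f=12, (1,1) g=1 f=10, (1,2) g=2 f=10, (1,3) g=3 f=10, (1,4) g=4 f=10, (1,6) g=6 f=12, (2,5) g=6 f=10]
step 2: expand (2,5) (f=10, h=4) → closed; open now [(0,0) g=1 f=12, (1,1) g=1 f=10, (1,2) g=2 f=10, (1,3) g=3 f=10, (1,4) g=4 f=10, (1,6) g=6 f=12, (2,4) g=7 f=12, (2,6) g=7 f=12, (3,5) g=7 f=10]
step 3: expand (3,5) (f=10, h=3) → closed; open now [(0,0) g=1 f=12, (1,1) g=1 f=10, (1,2) g=2 f=10, (1,3) g=3 f=10, (1,4) g=4 f=10, (1,6) g=6 f=12, (2,4) g=7 f=12, (2,6) g=7 f=12, (3,4) g=8 f=12, (3,6) g=8 f=12]
step 4: expand (1,4) (f=10, h=6) → closed; open now [(0,0) g=1 f=12, (1,1) g=1 f=10, (1,2) g=2 f=10, (1,3) g=3 f=10, (1,6) g=6 f=12, (2,4) g=5 f=10, (2,6) g=7 f=12, (3,4) g=8 f=12, (3,6) g=8 f=12]
step 5: expand (2,4) (f=10, h=5) → closed; open now [(0,0) g=1 f=12, (1,1) g=1 f=10, (1,2) g=2 f=10, (1,3) g=3 f=10, (1,6) g=6 f=12, (2,3) g=6 f=12, (2,6) g=7 f=12, (3,4) g=6 f=10, (3,6) g=8 f=12]

order=[(1,5) → (2,5) → (3,5) → (1,4) → (2,4)]; open=[(0,0) g=1 f=12, (1,1) g=1 f=10, (1,2) g=2 f=10, (1,3) g=3 f=10, (1,6) g=6 f=12, (2,3) g=6 f=12, (2,6) g=7 f=12, (3,4) g=6 f=10, (3,6) g=8 f=12]; closed=[(0,1), (0,2), (0,3), (0,4), (0,5), (1,4), (1,5), (2,4), (2,5), (3,5)]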